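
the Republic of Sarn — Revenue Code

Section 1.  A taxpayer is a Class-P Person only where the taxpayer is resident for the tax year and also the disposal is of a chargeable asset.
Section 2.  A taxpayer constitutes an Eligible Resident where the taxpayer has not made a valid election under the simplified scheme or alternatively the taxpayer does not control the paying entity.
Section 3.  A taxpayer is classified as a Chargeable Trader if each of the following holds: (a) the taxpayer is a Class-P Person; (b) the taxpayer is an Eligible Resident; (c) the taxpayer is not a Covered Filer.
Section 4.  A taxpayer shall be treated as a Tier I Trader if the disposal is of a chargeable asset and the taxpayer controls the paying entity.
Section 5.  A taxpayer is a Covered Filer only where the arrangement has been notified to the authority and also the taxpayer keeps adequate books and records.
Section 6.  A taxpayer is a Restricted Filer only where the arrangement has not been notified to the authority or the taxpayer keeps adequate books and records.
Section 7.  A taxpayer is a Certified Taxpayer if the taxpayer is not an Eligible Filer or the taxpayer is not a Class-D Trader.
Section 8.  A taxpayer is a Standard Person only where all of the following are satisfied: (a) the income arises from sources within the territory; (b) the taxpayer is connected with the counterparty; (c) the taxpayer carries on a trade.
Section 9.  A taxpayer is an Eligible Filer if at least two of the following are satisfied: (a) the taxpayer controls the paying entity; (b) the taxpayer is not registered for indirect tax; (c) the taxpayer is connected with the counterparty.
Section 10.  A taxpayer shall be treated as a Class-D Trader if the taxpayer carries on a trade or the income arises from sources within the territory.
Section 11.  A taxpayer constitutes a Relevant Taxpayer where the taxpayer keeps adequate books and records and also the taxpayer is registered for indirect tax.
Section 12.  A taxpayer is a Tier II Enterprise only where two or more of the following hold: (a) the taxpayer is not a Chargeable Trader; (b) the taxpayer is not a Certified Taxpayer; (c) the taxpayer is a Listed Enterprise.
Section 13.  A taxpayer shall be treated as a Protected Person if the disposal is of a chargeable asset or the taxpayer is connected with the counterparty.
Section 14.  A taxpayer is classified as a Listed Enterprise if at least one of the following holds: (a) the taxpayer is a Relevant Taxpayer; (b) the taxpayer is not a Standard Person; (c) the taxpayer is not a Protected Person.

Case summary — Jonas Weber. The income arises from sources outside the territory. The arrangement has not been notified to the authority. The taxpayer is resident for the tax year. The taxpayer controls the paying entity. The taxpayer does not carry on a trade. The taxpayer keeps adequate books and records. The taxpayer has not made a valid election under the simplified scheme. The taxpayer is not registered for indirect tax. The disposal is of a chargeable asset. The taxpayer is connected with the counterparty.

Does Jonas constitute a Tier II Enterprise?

Under section 1: the taxpayer is resident for the tax year? yes; and the disposal is of a chargeable asset? yes. So the taxpayer is a Class-P Person.
Under section 2: the taxpayer has not made a valid election under the simplified scheme? yes; or the taxpayer does not control the paying entity? no. So the taxpayer is an Eligible Resident.
Under section 5: the arrangement has been notified to the authority? no; and the taxpayer keeps adequate books and records? yes. So the taxpayer is not a Covered Filer.
Under section 3: Class-P Person (section 1)? yes; and Eligible Resident (section 2)? yes; and not a Covered Filer (section 5)? yes. So the taxpayer is a Chargeable Trader.
Under section 9: the taxpayer controls the paying entity? yes; the taxpayer is not registered for indirect tax? yes; the taxpayer is connected with the counterparty? yes — 3 of 3 hold (need ≥2) → satisfied.
Under section 10: the taxpayer carries on a trade? no; or the income arises from sources within the territory? no. So the taxpayer is not a Class-D Trader.
Under section 7: not an Eligible Filer (section 9)? no; or not a Class-D Trader (section 10)? yes. So the taxpayer is a Certified Taxpayer.
Under section 11: the taxpayer keeps adequate books and records? yes; and the taxpayer is registered for indirect tax? no. So the taxpayer is not a Relevant Taxpayer.
Under section 8: the income arises from sources within the territory? no; and the taxpayer is connected with the counterparty? yes; and the taxpayer carries on a trade? no. So the taxpayer is not a Standard Person.
Under section 13: the disposal is of a chargeable asset? yes; or the taxpayer is connected with the counterparty? yes. So the taxpayer is a Protected Person.
Under section 14: Relevant Taxpayer (section 11)? no; or not a Standard Person (section 8)? yes; or not a Protected Person (section 13)? no. So the taxpayer is a Listed Enterprise.
Under section 12: not a Chargeable Trader (section 3)? no; not a Certified Taxpayer (section 7)? no; Listed Enterprise (section 14)? yes — 1 of 3 hold (need ≥2) → not satisfied.

No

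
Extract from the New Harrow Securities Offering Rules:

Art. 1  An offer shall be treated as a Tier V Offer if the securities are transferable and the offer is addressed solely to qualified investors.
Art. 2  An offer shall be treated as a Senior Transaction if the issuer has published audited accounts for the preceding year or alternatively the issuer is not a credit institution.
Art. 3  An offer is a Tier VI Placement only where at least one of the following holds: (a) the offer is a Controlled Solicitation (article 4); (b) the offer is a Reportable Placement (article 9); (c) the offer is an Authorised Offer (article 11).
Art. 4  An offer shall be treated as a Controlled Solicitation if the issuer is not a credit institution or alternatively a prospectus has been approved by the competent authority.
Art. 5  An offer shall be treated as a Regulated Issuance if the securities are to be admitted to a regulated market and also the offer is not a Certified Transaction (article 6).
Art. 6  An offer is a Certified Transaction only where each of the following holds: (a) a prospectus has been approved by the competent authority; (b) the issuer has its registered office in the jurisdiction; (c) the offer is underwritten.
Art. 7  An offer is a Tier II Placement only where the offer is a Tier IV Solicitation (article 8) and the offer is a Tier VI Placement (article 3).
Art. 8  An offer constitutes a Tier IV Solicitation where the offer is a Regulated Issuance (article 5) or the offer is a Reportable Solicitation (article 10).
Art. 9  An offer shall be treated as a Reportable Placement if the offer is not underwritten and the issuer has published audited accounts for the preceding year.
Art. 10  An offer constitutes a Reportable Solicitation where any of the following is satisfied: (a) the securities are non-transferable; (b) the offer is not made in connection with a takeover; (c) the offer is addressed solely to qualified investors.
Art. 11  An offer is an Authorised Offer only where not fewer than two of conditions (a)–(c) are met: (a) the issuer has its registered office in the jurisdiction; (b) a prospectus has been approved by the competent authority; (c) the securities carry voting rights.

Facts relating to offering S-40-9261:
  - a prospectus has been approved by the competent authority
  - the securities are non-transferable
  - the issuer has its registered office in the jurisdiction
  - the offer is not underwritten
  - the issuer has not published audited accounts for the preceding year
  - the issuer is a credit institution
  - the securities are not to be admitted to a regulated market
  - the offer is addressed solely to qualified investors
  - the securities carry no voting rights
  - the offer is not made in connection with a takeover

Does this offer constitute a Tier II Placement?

Yes

Under article 6: a prospectus has been approved by the competent authority? yes; and the issuer has its registered office in the jurisdiction? yes; and the offer is underwritten? no. So the offer is not a Certified Transaction.
Under article 5: the securities are to be admitted to a regulated market? no; and not a Certified Transaction (article 6)? yes. So the offer is not a Regulated Issuance.
Under article 10: the securities are non-transferable? yes; or the offer is not made in connection with a takeover? yes; or the offer is addressed solely to qualified investors? yes. So the offer is a Reportable Solicitation.
Under article 8: Regulated Issuance (article 5)? no; or Reportable Solicitation (article 10)? yes. So the offer is a Tier IV Solicitation.
Under article 4: the issuer is not a credit institution? no; or a prospectus has been approved by the competent authority? yes. So the offer is a Controlled Solicitation.
Under article 9: the offer is not underwritten? yes; and the issuer has published audited accounts for the preceding year? no. So the offer is not a Reportable Placement.
Under article 11: the issuer has its registered office in the jurisdiction? yes; a prospectus has been approved by the competent authority? yes; the securities carry voting rights? no — 2 of 3 hold (need ≥2) → satisfied.
Under article 3: Controlled Solicitation (article 4)? yes; or Reportable Placement (article 9)? no; or Authorised Offer (article 11)? yes. So the offer is a Tier VI Placement.
Under article 7: Tier IV Solicitation (article 8)? yes; and Tier VI Placement (article 3)? yes. So the offer is a Tier II Placement.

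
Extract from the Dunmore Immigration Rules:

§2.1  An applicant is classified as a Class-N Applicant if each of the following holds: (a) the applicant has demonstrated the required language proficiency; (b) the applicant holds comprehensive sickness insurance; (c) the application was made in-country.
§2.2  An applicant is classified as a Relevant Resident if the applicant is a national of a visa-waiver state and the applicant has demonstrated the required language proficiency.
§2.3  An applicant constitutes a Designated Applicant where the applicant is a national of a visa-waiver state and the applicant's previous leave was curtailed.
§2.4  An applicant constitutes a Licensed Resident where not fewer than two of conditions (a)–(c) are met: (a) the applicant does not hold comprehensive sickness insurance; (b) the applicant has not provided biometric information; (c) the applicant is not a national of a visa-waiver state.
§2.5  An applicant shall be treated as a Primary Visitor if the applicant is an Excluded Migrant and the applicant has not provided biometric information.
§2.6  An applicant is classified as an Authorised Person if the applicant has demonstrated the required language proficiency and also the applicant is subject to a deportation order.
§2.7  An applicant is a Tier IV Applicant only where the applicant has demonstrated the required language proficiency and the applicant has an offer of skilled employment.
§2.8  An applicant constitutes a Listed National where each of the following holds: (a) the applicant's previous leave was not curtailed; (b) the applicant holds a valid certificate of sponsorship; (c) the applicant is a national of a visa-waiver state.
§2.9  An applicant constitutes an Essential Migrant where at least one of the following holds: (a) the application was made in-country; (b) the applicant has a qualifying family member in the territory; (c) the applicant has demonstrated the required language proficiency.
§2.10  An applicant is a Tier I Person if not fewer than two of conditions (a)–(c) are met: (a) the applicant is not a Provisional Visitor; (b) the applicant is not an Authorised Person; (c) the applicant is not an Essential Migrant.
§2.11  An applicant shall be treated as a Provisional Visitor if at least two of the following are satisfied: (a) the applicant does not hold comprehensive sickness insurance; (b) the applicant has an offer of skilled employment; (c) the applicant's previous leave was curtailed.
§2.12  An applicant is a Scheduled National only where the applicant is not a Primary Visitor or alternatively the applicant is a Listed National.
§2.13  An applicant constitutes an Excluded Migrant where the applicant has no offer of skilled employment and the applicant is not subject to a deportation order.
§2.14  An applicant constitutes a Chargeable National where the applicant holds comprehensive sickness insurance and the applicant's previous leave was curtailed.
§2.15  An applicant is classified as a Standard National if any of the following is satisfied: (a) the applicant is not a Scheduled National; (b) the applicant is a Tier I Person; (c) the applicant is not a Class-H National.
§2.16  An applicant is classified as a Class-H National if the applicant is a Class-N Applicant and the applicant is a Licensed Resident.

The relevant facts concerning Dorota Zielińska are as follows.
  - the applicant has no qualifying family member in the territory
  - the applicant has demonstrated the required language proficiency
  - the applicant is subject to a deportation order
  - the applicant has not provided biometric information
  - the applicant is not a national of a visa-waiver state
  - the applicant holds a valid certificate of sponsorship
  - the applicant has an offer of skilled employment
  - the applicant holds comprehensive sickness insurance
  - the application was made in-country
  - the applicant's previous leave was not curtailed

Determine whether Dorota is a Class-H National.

Yes

§2.1 — Class-N Applicant: [the applicant has demonstrated the required language proficiency? yes] AND [the applicant holds comprehensive sickness insurance? yes] AND [the application was made in-country? yes] → satisfied.
§2.4 — Licensed Resident: the applicant does not hold comprehensive sickness insurance? no; the applicant has not provided biometric information? yes; the applicant is not a national of a visa-waiver state? yes — 2 of 3 hold (need ≥2) → satisfied.
§2.16 — Class-H National: [Class-N Applicant (§2.1)? yes] AND [Licensed Resident (§2.4)? yes] → satisfied.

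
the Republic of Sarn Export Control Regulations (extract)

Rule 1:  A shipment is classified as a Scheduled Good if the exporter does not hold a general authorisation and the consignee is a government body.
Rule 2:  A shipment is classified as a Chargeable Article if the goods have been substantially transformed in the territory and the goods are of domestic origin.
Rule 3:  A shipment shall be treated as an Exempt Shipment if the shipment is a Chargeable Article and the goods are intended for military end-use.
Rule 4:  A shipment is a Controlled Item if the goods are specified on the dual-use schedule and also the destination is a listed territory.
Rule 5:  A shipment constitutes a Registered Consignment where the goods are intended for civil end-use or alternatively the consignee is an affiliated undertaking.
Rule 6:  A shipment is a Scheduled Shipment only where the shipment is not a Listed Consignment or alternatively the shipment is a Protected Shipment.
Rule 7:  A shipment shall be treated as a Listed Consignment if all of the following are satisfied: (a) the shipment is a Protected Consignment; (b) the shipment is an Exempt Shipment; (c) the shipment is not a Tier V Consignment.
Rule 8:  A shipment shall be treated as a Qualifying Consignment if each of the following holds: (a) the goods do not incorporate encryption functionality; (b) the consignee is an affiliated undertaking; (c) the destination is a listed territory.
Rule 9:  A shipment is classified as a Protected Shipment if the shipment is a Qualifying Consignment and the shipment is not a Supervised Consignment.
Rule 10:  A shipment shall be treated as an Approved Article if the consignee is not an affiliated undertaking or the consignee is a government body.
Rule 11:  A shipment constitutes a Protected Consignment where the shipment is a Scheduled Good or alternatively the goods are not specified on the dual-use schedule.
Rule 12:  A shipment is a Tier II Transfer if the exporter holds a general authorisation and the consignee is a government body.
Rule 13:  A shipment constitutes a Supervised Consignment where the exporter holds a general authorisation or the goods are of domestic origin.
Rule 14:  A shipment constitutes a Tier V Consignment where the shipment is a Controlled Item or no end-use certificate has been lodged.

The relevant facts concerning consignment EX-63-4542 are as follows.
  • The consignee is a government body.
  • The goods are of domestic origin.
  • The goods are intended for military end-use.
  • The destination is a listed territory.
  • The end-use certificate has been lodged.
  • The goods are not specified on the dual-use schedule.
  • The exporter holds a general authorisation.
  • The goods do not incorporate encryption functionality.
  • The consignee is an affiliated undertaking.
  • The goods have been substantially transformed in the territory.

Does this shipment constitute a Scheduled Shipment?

rule 1 — Scheduled Good: [the exporter does not hold a general authorisation? no] AND [the consignee is a government body? yes] → not satisfied.
rule 11 — Protected Consignment: [Scheduled Good (rule 1)? no] OR [the goods are not specified on the dual-use schedule? yes] → satisfied.
rule 2 — Chargeable Article: [the goods have been substantially transformed in the territory? yes] AND [the goods are of domestic origin? yes] → satisfied.
rule 3 — Exempt Shipment: [Chargeable Article (rule 2)? yes] AND [the goods are intended for military end-use? yes] → satisfied.
rule 4 — Controlled Item: [the goods are specified on the dual-use schedule? no] AND [the destination is a listed territory? yes] → not satisfied.
rule 14 — Tier V Consignment: [Controlled Item (rule 4)? no] OR [no end-use certificate has been lodged? no] → not satisfied.
rule 7 — Listed Consignment: [Protected Consignment (rule 11)? yes] AND [Exempt Shipment (rule 3)? yes] AND [not a Tier V Consignment (rule 14)? yes] → satisfied.
rule 8 — Qualifying Consignment: [the goods do not incorporate encryption functionality? yes] AND [the consignee is an affiliated undertaking? yes] AND [the destination is a listed territory? yes] → satisfied.
rule 13 — Supervised Consignment: [the exporter holds a general authorisation? yes] OR [the goods are of domestic origin? yes] → satisfied.
rule 9 — Protected Shipment: [Qualifying Consignment (rule 8)? yes] AND [not a Supervised Consignment (rule 13)? no] → not satisfied.
rule 6 — Scheduled Shipment: [not a Listed Consignment (rule 7)? no] OR [Protected Shipment (rule 9)? no] → not satisfied.

No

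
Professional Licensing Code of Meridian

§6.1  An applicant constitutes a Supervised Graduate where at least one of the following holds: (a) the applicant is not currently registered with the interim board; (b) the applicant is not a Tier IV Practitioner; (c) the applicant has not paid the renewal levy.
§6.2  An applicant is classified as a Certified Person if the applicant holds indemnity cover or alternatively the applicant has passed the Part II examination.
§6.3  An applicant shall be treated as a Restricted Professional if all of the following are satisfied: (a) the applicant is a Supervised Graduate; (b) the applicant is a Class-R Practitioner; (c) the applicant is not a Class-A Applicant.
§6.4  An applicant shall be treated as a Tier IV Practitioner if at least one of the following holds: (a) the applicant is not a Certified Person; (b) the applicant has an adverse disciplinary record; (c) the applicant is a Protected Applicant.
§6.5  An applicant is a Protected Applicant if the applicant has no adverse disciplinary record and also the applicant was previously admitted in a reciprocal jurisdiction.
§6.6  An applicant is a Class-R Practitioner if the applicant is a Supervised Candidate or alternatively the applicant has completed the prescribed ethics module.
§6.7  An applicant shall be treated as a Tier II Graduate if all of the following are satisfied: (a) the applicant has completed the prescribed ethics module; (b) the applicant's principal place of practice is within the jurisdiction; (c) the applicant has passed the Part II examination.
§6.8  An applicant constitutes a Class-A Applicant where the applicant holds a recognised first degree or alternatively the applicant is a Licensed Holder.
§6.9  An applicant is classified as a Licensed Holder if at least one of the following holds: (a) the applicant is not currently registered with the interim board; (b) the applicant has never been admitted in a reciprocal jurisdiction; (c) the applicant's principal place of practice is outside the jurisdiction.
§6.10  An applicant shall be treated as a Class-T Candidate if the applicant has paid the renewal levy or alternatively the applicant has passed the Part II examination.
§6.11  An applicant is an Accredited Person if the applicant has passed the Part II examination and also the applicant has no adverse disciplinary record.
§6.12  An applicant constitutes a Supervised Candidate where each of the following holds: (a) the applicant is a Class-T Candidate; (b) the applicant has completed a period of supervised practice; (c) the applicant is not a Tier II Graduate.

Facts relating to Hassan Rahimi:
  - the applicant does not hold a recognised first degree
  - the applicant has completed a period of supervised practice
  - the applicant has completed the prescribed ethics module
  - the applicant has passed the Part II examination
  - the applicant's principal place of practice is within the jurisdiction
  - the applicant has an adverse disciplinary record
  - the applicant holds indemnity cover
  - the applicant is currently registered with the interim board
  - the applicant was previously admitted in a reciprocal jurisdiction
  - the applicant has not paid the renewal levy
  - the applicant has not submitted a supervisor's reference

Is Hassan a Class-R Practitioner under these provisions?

Yes

§6.10 — Class-T Candidate: [the applicant has paid the renewal levy? no] OR [the applicant has passed the Part II examination? yes] → satisfied.
§6.7 — Tier II Graduate: [the applicant has completed the prescribed ethics module? yes] AND [the applicant's principal place of practice is within the jurisdiction? yes] AND [the applicant has passed the Part II examination? yes] → satisfied.
§6.12 — Supervised Candidate: [Class-T Candidate (§6.10)? yes] AND [the applicant has completed a period of supervised practice? yes] AND [not a Tier II Graduate (§6.7)? no] → not satisfied.
§6.6 — Class-R Practitioner: [Supervised Candidate (§6.12)? no] OR [the applicant has completed the prescribed ethics module? yes] → satisfied.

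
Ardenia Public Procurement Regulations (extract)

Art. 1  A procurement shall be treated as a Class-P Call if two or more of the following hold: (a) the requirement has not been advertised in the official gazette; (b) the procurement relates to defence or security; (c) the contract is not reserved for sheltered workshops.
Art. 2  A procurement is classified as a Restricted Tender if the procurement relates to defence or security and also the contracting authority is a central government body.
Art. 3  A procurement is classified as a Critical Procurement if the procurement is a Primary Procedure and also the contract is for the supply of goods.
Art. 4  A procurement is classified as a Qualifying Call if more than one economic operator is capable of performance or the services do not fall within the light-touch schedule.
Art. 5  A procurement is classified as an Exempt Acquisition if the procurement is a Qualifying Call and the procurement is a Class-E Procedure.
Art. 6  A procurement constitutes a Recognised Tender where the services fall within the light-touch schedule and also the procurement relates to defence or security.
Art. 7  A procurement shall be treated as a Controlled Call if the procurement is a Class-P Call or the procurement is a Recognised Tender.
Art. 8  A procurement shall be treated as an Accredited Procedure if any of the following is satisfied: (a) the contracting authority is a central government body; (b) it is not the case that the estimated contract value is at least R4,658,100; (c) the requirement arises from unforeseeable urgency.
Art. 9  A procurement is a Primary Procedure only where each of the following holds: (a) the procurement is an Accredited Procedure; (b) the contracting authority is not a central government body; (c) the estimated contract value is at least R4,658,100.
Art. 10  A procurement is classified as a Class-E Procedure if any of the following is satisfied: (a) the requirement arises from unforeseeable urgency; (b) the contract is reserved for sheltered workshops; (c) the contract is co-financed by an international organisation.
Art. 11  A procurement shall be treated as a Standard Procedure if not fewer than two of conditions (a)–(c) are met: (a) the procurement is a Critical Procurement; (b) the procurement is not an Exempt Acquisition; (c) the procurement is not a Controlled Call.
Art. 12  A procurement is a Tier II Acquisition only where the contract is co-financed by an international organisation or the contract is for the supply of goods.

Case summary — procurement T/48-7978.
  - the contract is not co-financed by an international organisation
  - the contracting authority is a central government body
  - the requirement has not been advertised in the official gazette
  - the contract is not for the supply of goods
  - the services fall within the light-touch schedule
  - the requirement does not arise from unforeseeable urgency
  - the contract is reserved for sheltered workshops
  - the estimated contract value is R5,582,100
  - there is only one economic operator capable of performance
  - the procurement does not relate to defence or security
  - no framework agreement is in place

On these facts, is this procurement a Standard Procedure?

Yes

Under article 8: the contracting authority is a central government body? yes; or estimated contract value: R5,582,100 ≥ R4,658,100? yes, so negated condition no; or the requirement arises from unforeseeable urgency? no. So the procurement is an Accredited Procedure.
Under article 9: Accredited Procedure (article 8)? yes; and the contracting authority is not a central government body? no; and estimated contract value: R5,582,100 ≥ R4,658,100? yes. So the procurement is not a Primary Procedure.
Under article 3: Primary Procedure (article 9)? no; and the contract is for the supply of goods? no. So the procurement is not a Critical Procurement.
Under article 4: more than one economic operator is capable of performance? no; or the services do not fall within the light-touch schedule? no. So the procurement is not a Qualifying Call.
Under article 10: the requirement arises from unforeseeable urgency? no; or the contract is reserved for sheltered workshops? yes; or the contract is co-financed by an international organisation? no. So the procurement is a Class-E Procedure.
Under article 5: Qualifying Call (article 4)? no; and Class-E Procedure (article 10)? yes. So the procurement is not an Exempt Acquisition.
Under article 1: the requirement has not been advertised in the official gazette? yes; the procurement relates to defence or security? no; the contract is not reserved for sheltered workshops? no — 1 of 3 hold (need ≥2) → not satisfied.
Under article 6: the services fall within the light-touch schedule? yes; and the procurement relates to defence or security? no. So the procurement is not a Recognised Tender.
Under article 7: Class-P Call (article 1)? no; or Recognised Tender (article 6)? no. So the procurement is not a Controlled Call.
Under article 11: Critical Procurement (article 3)? no; not an Exempt Acquisition (article 5)? yes; not a Controlled Call (article 7)? yes — 2 of 3 hold (need ≥2) → satisfied.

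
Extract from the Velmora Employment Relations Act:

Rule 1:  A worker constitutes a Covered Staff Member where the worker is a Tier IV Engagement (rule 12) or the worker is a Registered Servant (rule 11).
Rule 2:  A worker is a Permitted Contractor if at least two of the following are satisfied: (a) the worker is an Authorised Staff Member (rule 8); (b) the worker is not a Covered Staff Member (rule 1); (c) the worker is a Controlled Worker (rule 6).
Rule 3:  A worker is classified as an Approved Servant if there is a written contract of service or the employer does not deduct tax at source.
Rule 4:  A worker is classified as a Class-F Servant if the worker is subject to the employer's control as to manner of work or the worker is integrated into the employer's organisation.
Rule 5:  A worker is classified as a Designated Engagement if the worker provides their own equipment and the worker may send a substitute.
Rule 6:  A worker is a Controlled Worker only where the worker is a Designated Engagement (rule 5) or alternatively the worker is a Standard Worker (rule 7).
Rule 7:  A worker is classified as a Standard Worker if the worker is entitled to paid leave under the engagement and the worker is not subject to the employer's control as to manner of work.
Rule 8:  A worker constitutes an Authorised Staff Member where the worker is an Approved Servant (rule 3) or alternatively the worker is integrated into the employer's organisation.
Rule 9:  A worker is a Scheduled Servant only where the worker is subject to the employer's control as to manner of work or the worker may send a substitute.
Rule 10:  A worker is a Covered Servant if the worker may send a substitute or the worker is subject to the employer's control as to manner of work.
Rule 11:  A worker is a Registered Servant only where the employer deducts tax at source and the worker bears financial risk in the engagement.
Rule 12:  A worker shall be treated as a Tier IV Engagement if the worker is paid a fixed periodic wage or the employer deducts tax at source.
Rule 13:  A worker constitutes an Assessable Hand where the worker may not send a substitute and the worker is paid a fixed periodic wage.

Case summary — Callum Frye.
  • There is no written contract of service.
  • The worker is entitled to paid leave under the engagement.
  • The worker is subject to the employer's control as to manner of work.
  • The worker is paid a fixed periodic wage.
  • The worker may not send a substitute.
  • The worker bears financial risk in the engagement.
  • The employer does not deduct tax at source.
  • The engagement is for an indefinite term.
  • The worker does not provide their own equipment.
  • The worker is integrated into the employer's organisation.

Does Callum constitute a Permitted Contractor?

Under rule 3: there is a written contract of service? no; or the employer does not deduct tax at source? yes. So the worker is an Approved Servant.
Under rule 8: Approved Servant (rule 3)? yes; or the worker is integrated into the employer's organisation? yes. So the worker is an Authorised Staff Member.
Under rule 12: the worker is paid a fixed periodic wage? yes; or the employer deducts tax at source? no. So the worker is a Tier IV Engagement.
Under rule 11: the employer deducts tax at source? no; and the worker bears financial risk in the engagement? yes. So the worker is not a Registered Servant.
Under rule 1: Tier IV Engagement (rule 12)? yes; or Registered Servant (rule 11)? no. So the worker is a Covered Staff Member.
Under rule 5: the worker provides their own equipment? no; and the worker may send a substitute? no. So the worker is not a Designated Engagement.
Under rule 7: the worker is entitled to paid leave under the engagement? yes; and the worker is not subject to the employer's control as to manner of work? no. So the worker is not a Standard Worker.
Under rule 6: Designated Engagement (rule 5)? no; or Standard Worker (rule 7)? no. So the worker is not a Controlled Worker.
Under rule 2: Authorised Staff Member (rule 8)? yes; not a Covered Staff Member (rule 1)? no; Controlled Worker (rule 6)? no — 1 of 3 hold (need ≥2) → not satisfied.

No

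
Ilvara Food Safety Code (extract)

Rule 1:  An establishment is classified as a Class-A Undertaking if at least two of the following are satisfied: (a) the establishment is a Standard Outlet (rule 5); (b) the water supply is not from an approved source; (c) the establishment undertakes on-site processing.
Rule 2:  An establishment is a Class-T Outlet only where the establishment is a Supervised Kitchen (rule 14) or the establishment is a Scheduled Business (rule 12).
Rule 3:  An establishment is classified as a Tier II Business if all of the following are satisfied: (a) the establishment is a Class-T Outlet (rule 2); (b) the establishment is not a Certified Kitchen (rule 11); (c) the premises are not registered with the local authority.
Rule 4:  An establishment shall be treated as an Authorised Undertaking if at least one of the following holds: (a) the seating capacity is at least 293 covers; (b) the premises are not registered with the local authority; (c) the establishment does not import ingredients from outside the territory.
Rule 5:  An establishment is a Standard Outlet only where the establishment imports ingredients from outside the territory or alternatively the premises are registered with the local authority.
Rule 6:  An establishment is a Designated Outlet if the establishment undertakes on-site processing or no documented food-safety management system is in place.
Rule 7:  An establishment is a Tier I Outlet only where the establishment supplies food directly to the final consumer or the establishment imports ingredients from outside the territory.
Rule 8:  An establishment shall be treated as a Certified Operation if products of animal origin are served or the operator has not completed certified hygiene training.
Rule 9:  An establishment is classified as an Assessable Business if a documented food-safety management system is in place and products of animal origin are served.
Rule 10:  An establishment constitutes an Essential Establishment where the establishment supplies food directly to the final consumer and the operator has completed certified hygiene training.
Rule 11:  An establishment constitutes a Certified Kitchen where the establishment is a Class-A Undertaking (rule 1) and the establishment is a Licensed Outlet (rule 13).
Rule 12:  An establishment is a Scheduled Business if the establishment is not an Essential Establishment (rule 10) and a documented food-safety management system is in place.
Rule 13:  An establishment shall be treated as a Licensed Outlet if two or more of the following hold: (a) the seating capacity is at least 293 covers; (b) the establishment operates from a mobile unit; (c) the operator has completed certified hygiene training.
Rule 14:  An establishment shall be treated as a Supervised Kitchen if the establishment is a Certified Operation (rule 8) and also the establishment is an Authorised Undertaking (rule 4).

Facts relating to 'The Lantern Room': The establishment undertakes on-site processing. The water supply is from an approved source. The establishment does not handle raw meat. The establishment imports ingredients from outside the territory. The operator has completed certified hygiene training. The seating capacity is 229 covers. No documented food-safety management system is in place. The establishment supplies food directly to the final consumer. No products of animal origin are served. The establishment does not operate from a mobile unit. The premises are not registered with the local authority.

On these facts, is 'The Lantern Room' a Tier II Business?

rule 8 — Certified Operation: [products of animal origin are served? no] OR [the operator has not completed certified hygiene training? no] → not satisfied.
rule 4 — Authorised Undertaking: [seating capacity: 229 covers ≥ 293 covers? no] OR [the premises are not registered with the local authority? yes] OR [the establishment does not import ingredients from outside the territory? no] → satisfied.
rule 14 — Supervised Kitchen: [Certified Operation (rule 8)? no] AND [Authorised Undertaking (rule 4)? yes] → not satisfied.
rule 10 — Essential Establishment: [the establishment supplies food directly to the final consumer? yes] AND [the operator has completed certified hygiene training? yes] → satisfied.
rule 12 — Scheduled Business: [not an Essential Establishment (rule 10)? no] AND [a documented food-safety management system is in place? no] → not satisfied.
rule 2 — Class-T Outlet: [Supervised Kitchen (rule 14)? no] OR [Scheduled Business (rule 12)? no] → not satisfied.
rule 5 — Standard Outlet: [the establishment imports ingredients from outside the territory? yes] OR [the premises are registered with the local authority? no] → satisfied.
rule 1 — Class-A Undertaking: Standard Outlet (rule 5)? yes; the water supply is not from an approved source? no; the establishment undertakes on-site processing? yes — 2 of 3 hold (need ≥2) → satisfied.
rule 13 — Licensed Outlet: seating capacity: 229 covers ≥ 293 covers? no; the establishment operates from a mobile unit? no; the operator has completed certified hygiene training? yes — 1 of 3 hold (need ≥2) → not satisfied.
rule 11 — Certified Kitchen: [Class-A Undertaking (rule 1)? yes] AND [Licensed Outlet (rule 13)? no] → not satisfied.
rule 3 — Tier II Business: [Class-T Outlet (rule 2)? no] AND [not a Certified Kitchen (rule 11)? yes] AND [the premises are not registered with the local authority? yes] → not satisfied.

No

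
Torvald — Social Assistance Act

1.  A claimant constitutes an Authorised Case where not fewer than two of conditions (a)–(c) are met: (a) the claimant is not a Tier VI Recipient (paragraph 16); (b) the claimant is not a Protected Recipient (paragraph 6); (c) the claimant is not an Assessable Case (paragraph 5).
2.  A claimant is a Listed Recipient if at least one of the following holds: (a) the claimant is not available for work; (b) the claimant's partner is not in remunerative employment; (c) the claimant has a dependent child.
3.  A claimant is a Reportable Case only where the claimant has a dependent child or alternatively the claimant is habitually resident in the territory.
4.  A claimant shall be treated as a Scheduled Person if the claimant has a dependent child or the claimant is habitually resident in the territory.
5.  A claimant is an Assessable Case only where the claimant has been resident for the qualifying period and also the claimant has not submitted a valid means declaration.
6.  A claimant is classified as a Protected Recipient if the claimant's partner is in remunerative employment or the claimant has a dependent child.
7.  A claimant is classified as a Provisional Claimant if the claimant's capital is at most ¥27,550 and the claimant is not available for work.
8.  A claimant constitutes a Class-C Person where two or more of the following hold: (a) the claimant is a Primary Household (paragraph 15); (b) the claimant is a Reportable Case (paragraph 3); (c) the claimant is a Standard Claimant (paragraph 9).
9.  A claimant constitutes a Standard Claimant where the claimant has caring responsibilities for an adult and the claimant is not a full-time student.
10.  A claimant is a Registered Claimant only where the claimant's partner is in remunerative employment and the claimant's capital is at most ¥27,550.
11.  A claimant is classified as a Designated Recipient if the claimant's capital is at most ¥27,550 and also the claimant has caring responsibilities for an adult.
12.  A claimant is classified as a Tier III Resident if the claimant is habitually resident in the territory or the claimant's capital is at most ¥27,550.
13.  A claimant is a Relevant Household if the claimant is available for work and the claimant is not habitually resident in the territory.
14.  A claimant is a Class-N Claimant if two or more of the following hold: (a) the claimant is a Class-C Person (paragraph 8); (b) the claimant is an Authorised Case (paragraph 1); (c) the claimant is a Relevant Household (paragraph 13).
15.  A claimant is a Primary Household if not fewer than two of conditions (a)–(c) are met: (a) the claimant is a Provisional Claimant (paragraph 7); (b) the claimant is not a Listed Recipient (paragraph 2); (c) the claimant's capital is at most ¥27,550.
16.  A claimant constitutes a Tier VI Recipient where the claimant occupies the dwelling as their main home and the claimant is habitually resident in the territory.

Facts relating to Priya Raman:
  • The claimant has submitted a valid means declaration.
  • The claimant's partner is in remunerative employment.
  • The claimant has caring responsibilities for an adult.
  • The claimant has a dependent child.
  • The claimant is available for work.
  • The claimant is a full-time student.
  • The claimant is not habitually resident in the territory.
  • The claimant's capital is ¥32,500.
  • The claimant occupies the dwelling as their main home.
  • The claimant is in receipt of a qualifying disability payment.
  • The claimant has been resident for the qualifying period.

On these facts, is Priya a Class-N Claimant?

Under paragraph 7: claimant's capital: ¥32,500 ≤ ¥27,550? no; and the claimant is not available for work? no. So the claimant is not a Provisional Claimant.
Under paragraph 2: the claimant is not available for work? no; or the claimant's partner is not in remunerative employment? no; or the claimant has a dependent child? yes. So the claimant is a Listed Recipient.
Under paragraph 15: Provisional Claimant (paragraph 7)? no; not a Listed Recipient (paragraph 2)? no; claimant's capital: ¥32,500 ≤ ¥27,550? no — 0 of 3 hold (need ≥2) → not satisfied.
Under paragraph 3: the claimant has a dependent child? yes; or the claimant is habitually resident in the territory? no. So the claimant is a Reportable Case.
Under paragraph 9: the claimant has caring responsibilities for an adult? yes; and the claimant is not a full-time student? no. So the claimant is not a Standard Claimant.
Under paragraph 8: Primary Household (paragraph 15)? no; Reportable Case (paragraph 3)? yes; Standard Claimant (paragraph 9)? no — 1 of 3 hold (need ≥2) → not satisfied.
Under paragraph 16: the claimant occupies the dwelling as their main home? yes; and the claimant is habitually resident in the territory? no. So the claimant is not a Tier VI Recipient.
Under paragraph 6: the claimant's partner is in remunerative employment? yes; or the claimant has a dependent child? yes. So the claimant is a Protected Recipient.
Under paragraph 5: the claimant has been resident for the qualifying period? yes; and the claimant has not submitted a valid means declaration? no. So the claimant is not an Assessable Case.
Under paragraph 1: not a Tier VI Recipient (paragraph 16)? yes; not a Protected Recipient (paragraph 6)? no; not an Assessable Case (paragraph 5)? yes — 2 of 3 hold (need ≥2) → satisfied.
Under paragraph 13: the claimant is available for work? yes; and the claimant is not habitually resident in the territory? yes. So the claimant is a Relevant Household.
Under paragraph 14: Class-C Person (paragraph 8)? no; Authorised Case (paragraph 1)? yes; Relevant Household (paragraph 13)? yes — 2 of 3 hold (need ≥2) → satisfied.

Yes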